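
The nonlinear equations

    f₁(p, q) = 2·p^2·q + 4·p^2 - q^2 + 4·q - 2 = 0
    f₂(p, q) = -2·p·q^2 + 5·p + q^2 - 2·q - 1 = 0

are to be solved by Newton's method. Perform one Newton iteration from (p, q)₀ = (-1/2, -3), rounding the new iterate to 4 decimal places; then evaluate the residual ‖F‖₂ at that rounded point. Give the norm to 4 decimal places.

At (-1/2, -3): F = (-23.5000, 20.5000).
Jacobian J = [[4·p·q + 8·p, 2·p^2 - 2·q + 4], [-2·q^2 + 5, -4·p·q + 2·q - 2]].
At the point, J = [[2.0000, 10.5000], [-13.0000, -14.0000]] (det J = 108.5000).
Solving J·Δ = −F gives Δ = (-1.0484, 2.4378).
Then the next iterate is (p, q)₁ = (-1.5484, -0.5622).
Re-evaluating at (-1.5484, -0.5622): F = (2.329505, -6.322729), so ‖F‖₂ = 6.7382.

6.7382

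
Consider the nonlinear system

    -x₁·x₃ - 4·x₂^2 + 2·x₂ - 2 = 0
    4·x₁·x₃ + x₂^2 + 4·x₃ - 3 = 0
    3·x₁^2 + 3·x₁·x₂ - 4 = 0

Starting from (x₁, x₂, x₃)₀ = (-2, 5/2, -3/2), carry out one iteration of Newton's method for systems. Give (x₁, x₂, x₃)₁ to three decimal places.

At (-2, 5/2, -3/2): F = (-25.000, 9.250, -7.000).
Jacobian J = [[-x₃, -8·x₂ + 2, -x₁], [4·x₃, 2·x₂, 4·x₁ + 4], [6·x₁ + 3·x₂, 3·x₁, 0]].
At the point, J = [[1.500, -18.000, 2.000], [-6.000, 5.000, -4.000], [-4.500, -6.000, 0.000]] (det J = -243.000).
Solving J·Δ = −F gives Δ = (0.226, -1.336, 0.302).
Then the next iterate is (x₁, x₂, x₃)₁ = (-1.774, 1.164, -1.198).

(-1.774, 1.164, -1.198)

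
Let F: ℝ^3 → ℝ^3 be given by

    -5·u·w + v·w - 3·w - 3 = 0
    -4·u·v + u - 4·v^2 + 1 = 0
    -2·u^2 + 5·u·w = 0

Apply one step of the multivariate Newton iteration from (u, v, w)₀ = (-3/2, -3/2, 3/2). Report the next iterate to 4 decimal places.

(-2.7143, 0.0000, -2.7857)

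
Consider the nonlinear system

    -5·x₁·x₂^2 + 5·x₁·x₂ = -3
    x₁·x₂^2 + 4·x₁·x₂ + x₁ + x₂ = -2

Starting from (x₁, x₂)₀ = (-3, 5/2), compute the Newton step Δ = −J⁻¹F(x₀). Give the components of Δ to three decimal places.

At (-3, 5/2): F = (59.250, -47.250).
Jacobian J = [[-5·x₂^2 + 5·x₂, -10·x₁·x₂ + 5·x₁], [x₂^2 + 4·x₂ + 1, 2·x₁·x₂ + 4·x₁ + 1]].
At the point, J = [[-18.750, 60.000], [17.250, -26.000]] (det J = -547.500).
Solving J·Δ = −F gives Δ = (2.364, -0.249).

(2.364, -0.249)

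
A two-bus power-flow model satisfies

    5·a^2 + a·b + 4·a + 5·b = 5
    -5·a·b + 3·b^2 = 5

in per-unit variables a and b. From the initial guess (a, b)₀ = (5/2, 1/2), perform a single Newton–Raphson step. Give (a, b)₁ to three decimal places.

At (5/2, 1/2): F = (40.000, -10.500).
Jacobian J = [[10·a + b + 4, a + 5], [-5·b, -5·a + 6·b]].
At the point, J = [[29.500, 7.500], [-2.500, -9.500]] (det J = -261.500).
Solving J·Δ = −F gives Δ = (-1.152, -0.802).
Then the next iterate is (a, b)₁ = (1.348, -0.302).

(1.348, -0.302)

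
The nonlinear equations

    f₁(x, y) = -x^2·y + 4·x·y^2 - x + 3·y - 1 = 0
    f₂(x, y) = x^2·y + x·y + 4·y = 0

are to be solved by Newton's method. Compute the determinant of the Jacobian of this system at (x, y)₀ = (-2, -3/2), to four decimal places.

-91.5000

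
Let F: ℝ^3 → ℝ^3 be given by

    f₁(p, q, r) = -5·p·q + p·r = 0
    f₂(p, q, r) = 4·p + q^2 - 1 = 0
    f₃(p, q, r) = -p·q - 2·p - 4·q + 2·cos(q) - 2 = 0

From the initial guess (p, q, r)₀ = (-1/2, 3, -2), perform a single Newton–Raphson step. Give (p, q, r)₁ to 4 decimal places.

(-4.4127, 4.6085, 156.0755)

At (-1/2, 3, -2): F = (8.5000, 6.0000, -13.479985).
Jacobian J = [[-5·q + r, -5·p, p], [4, 2·q, 0], [-q - 2, -p - 2·sin(q) - 4, 0]].
At the point, J = [[-17.0000, 2.5000, -0.5000], [4.0000, 6.0000, 0.0000], [-5.0000, -3.782240, 0.0000]] (det J = -7.435520).
Solving J·Δ = −F gives Δ = (-3.9127, 1.6085, 158.0755).
Then the next iterate is (p, q, r)₁ = (-4.4127, 4.6085, 156.0755).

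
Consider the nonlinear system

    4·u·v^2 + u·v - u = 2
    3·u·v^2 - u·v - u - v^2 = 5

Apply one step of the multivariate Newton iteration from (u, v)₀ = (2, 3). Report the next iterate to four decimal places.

At (2, 3): F = (74.0000, 32.0000).
Jacobian J = [[4·v^2 + v - 1, 8·u·v + u], [3·v^2 - v - 1, 6·u·v - u - 2·v]].
At the point, J = [[38.0000, 50.0000], [23.0000, 28.0000]] (det J = -86.0000).
Solving J·Δ = −F gives Δ = (5.4884, -5.6512).
Then the next iterate is (u, v)₁ = (7.4884, -2.6512).

(7.4884, -2.6512)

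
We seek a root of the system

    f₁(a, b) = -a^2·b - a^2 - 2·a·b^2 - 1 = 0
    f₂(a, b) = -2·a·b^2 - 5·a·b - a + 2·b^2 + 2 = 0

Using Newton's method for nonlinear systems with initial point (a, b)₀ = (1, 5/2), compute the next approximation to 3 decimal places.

(0.780, 1.345)

At (1, 5/2): F = (-17.000, -11.500).
Jacobian J = [[-2·a·b - 2·a - 2·b^2, -a^2 - 4·a·b], [-2·b^2 - 5·b - 1, -4·a·b - 5·a + 4·b]].
At the point, J = [[-19.500, -11.000], [-26.000, -5.000]] (det J = -188.500).
Solving J·Δ = −F gives Δ = (-0.220, -1.155).
Then the next iterate is (a, b)₁ = (0.780, 1.345).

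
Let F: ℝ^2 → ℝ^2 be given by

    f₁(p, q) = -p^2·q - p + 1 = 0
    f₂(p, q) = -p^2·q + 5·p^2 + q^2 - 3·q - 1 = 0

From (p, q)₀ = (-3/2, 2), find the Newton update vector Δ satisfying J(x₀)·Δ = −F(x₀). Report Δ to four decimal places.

(0.4127, 0.0283)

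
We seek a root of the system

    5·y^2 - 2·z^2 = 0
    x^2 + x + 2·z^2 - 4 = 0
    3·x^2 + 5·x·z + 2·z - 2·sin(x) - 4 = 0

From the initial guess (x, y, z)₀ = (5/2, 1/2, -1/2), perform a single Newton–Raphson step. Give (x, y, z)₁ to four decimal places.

At (5/2, 1/2, -1/2): F = (0.7500, 5.2500, 6.303056).
Jacobian J = [[0, 10·y, -4·z], [2·x + 1, 0, 4·z], [6·x + 5·z - 2·cos(x), 0, 5·x + 2]].
At the point, J = [[0.0000, 5.0000, 2.0000], [6.0000, 0.0000, -2.0000], [14.102287, 0.0000, 14.5000]] (det J = -576.022872).
Solving J·Δ = −F gives Δ = (-0.7702, -0.2758, 0.3144).
Then the next iterate is (x, y, z)₁ = (1.7298, 0.2242, -0.1856).

(1.7298, 0.2242, -0.1856)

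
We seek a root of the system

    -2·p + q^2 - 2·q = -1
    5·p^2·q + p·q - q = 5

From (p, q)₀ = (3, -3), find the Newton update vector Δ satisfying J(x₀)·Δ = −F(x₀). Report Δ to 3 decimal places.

At (3, -3): F = (10.000, -146.000).
Jacobian J = [[-2, 2·q - 2], [10·p·q + q, 5·p^2 + p - 1]].
At the point, J = [[-2.000, -8.000], [-93.000, 47.000]] (det J = -838.000).
Solving J·Δ = −F gives Δ = (-0.833, 1.458).

(-0.833, 1.458)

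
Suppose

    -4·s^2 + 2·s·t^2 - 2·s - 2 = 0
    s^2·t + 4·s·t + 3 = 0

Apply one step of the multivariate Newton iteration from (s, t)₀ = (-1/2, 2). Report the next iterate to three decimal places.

(-1.808, -2.769)

At (-1/2, 2): F = (-6.000, -0.500).
Jacobian J = [[-8·s + 2·t^2 - 2, 4·s·t], [2·s·t + 4·t, s^2 + 4·s]].
At the point, J = [[10.000, -4.000], [6.000, -1.750]] (det J = 6.500).
Solving J·Δ = −F gives Δ = (-1.308, -4.769).
Then the next iterate is (s, t)₁ = (-1.808, -2.769).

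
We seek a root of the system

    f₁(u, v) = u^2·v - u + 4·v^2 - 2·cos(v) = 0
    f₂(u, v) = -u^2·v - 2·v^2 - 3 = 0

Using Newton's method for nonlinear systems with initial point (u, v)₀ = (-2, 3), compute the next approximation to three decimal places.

At (-2, 3): F = (51.97998, -33.000).
Jacobian J = [[2·u·v - 1, u^2 + 8·v + 2·sin(v)], [-2·u·v, -u^2 - 4·v]].
At the point, J = [[-13.000, 28.28224], [12.000, -16.000]] (det J = -131.38688).
Solving J·Δ = −F gives Δ = (0.774, -1.482).
Then the next iterate is (u, v)₁ = (-1.226, 1.518).

(-1.226, 1.518)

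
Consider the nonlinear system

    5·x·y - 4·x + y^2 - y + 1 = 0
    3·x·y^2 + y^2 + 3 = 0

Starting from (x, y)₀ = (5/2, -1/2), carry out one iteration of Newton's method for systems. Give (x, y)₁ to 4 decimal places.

At (5/2, -1/2): F = (-14.5000, 5.1250).
Jacobian J = [[5·y - 4, 5·x + 2·y - 1], [3·y^2, 6·x·y + 2·y]].
At the point, J = [[-6.5000, 10.5000], [0.7500, -8.5000]] (det J = 47.3750).
Solving J·Δ = −F gives Δ = (-1.4657, 0.4736).
Then the next iterate is (x, y)₁ = (1.0343, -0.0264).

(1.0343, -0.0264)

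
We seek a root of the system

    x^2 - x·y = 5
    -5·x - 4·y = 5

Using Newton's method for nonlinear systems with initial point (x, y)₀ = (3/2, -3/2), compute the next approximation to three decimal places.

(1.196, -2.745)

At (3/2, -3/2): F = (-0.500, -6.500).
Jacobian J = [[2·x - y, -x], [-5, -4]].
At the point, J = [[4.500, -1.500], [-5.000, -4.000]] (det J = -25.500).
Solving J·Δ = −F gives Δ = (-0.304, -1.245).
Then the next iterate is (x, y)₁ = (1.196, -2.745).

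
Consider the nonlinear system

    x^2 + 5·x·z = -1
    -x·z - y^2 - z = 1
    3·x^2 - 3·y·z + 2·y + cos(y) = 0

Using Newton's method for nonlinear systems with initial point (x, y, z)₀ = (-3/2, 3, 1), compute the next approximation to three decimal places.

At (-3/2, 3, 1): F = (-4.250, -9.500, 2.76001).
Jacobian J = [[2·x + 5·z, 0, 5·x], [-z, -2·y, -x - 1], [6·x, -3·z - sin(y) + 2, -3·y]].
At the point, J = [[2.000, 0.000, -7.500], [-1.000, -6.000, 0.500], [-9.000, -1.14112, -9.000]] (det J = 505.58272).
Solving J·Δ = −F gives Δ = (0.865, -1.756, -0.336).
Then the next iterate is (x, y, z)₁ = (-0.635, 1.244, 0.664).

(-0.635, 1.244, 0.664)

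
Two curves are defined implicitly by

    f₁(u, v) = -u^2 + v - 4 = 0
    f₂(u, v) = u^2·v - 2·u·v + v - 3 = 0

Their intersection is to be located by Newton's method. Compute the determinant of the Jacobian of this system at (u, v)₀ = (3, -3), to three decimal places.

-12.000

J = [[-2·u, 1], [2·u·v - 2·v, u^2 - 2·u + 1]].
At the point, J = [[-6.000, 1.000], [-12.000, 4.000]].
det J = -12.000.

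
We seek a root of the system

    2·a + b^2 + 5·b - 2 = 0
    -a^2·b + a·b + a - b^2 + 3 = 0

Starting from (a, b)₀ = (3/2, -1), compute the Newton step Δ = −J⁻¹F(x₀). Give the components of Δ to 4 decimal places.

At (3/2, -1): F = (-3.0000, 4.2500).
Jacobian J = [[2, 2·b + 5], [-2·a·b + b + 1, -a^2 + a - 2·b]].
At the point, J = [[2.0000, 3.0000], [3.0000, 1.2500]] (det J = -6.5000).
Solving J·Δ = −F gives Δ = (-2.5385, 2.6923).

(-2.5385, 2.6923)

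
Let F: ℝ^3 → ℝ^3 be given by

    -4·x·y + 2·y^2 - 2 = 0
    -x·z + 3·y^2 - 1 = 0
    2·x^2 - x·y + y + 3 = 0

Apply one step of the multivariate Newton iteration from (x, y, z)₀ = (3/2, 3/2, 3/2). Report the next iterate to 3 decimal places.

At (3/2, 3/2, 3/2): F = (-6.500, 3.500, 6.750).
Jacobian J = [[-4·y, -4·x + 4·y, 0], [-z, 6·y, -x], [4·x - y, -x + 1, 0]].
At the point, J = [[-6.000, 0.000, 0.000], [-1.500, 9.000, -1.500], [4.500, -0.500, 0.000]] (det J = 4.500).
Solving J·Δ = −F gives Δ = (-1.083, 3.750, 25.917).
Then the next iterate is (x, y, z)₁ = (0.417, 5.250, 27.417).

(0.417, 5.250, 27.417)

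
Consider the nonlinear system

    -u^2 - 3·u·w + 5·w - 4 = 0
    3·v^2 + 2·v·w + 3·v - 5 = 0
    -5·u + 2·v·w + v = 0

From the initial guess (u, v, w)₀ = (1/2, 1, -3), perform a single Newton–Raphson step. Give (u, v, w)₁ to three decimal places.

(0.886, 0.446, 0.331)

At (1/2, 1, -3): F = (-14.750, -5.000, -7.500).
Jacobian J = [[-2·u - 3·w, 0, -3·u + 5], [0, 6·v + 2·w + 3, 2·v], [-5, 2·w + 1, 2·v]].
At the point, J = [[8.000, 0.000, 3.500], [0.000, 3.000, 2.000], [-5.000, -5.000, 2.000]] (det J = 180.500).
Solving J·Δ = −F gives Δ = (0.386, -0.554, 3.331).
Then the next iterate is (u, v, w)₁ = (0.886, 0.446, 0.331).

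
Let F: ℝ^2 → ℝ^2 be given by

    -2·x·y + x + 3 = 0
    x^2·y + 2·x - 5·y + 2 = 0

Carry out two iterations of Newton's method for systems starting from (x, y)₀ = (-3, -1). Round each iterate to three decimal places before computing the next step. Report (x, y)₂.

(-1.529, -0.430)

At (-3, -1): F = (-6.000, -8.000).
Jacobian J = [[-2·y + 1, -2·x], [2·x·y + 2, x^2 - 5]].
At the point, J = [[3.000, 6.000], [8.000, 4.000]] (det J = -36.000).
Solving J·Δ = −F gives Δ = (0.667, 0.667).
Then the next iterate is (x, y)₁ = (-2.333, -0.333).
Round to (-2.333, -0.333) and repeat: F = (-0.88678, -2.81348), J = [[1.666, 4.666], [3.55378, 0.44289]].
Δ = (0.804, -0.097), so (x, y)₂ = (-1.529, -0.430).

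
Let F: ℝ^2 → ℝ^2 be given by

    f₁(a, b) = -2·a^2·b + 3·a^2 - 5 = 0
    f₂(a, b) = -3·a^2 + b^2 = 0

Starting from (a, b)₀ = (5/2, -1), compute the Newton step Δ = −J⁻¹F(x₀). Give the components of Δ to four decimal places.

(-1.1553, -0.2105)

At (5/2, -1): F = (26.2500, -17.7500).
Jacobian J = [[-4·a·b + 6·a, -2·a^2], [-6·a, 2·b]].
At the point, J = [[25.0000, -12.5000], [-15.0000, -2.0000]] (det J = -237.5000).
Solving J·Δ = −F gives Δ = (-1.1553, -0.2105).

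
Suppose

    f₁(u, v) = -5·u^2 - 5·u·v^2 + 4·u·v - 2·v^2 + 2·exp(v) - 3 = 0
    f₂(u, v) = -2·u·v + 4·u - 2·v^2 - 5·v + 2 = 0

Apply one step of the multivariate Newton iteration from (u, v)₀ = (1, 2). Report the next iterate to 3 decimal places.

At (1, 2): F = (-13.22189, -16.000).
Jacobian J = [[-10·u - 5·v^2 + 4·v, -10·u·v + 4·u - 4·v + 2·exp(v)], [-2·v + 4, -2·u - 4·v - 5]].
At the point, J = [[-22.000, -9.22189], [0.000, -15.000]] (det J = 330.000).
Solving J·Δ = −F gives Δ = (-0.154, -1.067).
Then the next iterate is (u, v)₁ = (0.846, 0.933).

(0.846, 0.933)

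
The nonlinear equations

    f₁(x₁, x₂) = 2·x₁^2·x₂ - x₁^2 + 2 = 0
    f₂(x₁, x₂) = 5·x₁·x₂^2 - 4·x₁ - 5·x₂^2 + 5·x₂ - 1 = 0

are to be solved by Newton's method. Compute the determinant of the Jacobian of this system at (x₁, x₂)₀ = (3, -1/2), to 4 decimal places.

J = [[4·x₁·x₂ - 2·x₁, 2·x₁^2], [5·x₂^2 - 4, 10·x₁·x₂ - 10·x₂ + 5]].
At the point, J = [[-12.0000, 18.0000], [-2.7500, -5.0000]].
det J = 109.5000.

109.5000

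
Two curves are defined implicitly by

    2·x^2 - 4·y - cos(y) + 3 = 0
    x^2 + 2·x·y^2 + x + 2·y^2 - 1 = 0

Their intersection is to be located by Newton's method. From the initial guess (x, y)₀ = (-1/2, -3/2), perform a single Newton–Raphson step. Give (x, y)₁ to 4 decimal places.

At (-1/2, -3/2): F = (9.429263, 1.0000).
Jacobian J = [[4·x, sin(y) - 4], [2·x + 2·y^2 + 1, 4·x·y + 4·y]].
At the point, J = [[-2.0000, -4.997495], [4.5000, -3.0000]] (det J = 28.488727).
Solving J·Δ = −F gives Δ = (0.8175, 1.5596).
Then the next iterate is (x, y)₁ = (0.3175, 0.0596).

(0.3175, 0.0596)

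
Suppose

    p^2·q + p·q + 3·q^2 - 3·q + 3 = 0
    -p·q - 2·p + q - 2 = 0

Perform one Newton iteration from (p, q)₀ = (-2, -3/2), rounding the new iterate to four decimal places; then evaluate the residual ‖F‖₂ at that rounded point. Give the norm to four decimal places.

2.5615

At (-2, -3/2): F = (11.2500, -2.5000).
Jacobian J = [[2·p·q + q, p^2 + p + 6·q - 3], [-q - 2, -p + 1]].
At the point, J = [[4.5000, -10.0000], [-0.5000, 3.0000]] (det J = 8.5000).
Solving J·Δ = −F gives Δ = (-1.0294, 0.6618).
Then the next iterate is (p, q)₁ = (-3.0294, -0.8382).
Re-evaluating at (-3.0294, -0.8382): F = (2.469198, 0.681357), so ‖F‖₂ = 2.5615.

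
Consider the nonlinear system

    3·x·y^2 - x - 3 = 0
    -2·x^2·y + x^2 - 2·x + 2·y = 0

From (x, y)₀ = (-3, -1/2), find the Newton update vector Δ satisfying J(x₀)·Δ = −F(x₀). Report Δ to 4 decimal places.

(1.3154, 0.2865)

At (-3, -1/2): F = (-2.2500, 23.0000).
Jacobian J = [[3·y^2 - 1, 6·x·y], [-4·x·y + 2·x - 2, -2·x^2 + 2]].
At the point, J = [[-0.2500, 9.0000], [-14.0000, -16.0000]] (det J = 130.0000).
Solving J·Δ = −F gives Δ = (1.3154, 0.2865).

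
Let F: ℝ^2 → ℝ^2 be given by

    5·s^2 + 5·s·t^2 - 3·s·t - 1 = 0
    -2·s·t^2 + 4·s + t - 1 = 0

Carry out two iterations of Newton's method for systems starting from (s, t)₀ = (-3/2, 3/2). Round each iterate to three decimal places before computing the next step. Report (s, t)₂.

At (-3/2, 3/2): F = (0.125, 1.250).
Jacobian J = [[10·s + 5·t^2 - 3·t, 10·s·t - 3·s], [-2·t^2 + 4, -4·s·t + 1]].
At the point, J = [[-8.250, -18.000], [-0.500, 10.000]] (det J = -91.500).
Solving J·Δ = −F gives Δ = (0.260, -0.112).
Then the next iterate is (s, t)₁ = (-1.240, 1.388).
Round to (-1.240, 1.388) and repeat: F = (-0.09321, 0.20583), J = [[-6.93128, -13.49120], [0.14691, 7.88448]].
Δ = (0.039, -0.027), so (s, t)₂ = (-1.201, 1.361).

(-1.201, 1.361)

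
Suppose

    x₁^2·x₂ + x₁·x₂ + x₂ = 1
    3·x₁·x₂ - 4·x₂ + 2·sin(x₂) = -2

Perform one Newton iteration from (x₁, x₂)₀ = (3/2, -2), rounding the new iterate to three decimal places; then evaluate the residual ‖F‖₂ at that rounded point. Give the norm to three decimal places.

2.398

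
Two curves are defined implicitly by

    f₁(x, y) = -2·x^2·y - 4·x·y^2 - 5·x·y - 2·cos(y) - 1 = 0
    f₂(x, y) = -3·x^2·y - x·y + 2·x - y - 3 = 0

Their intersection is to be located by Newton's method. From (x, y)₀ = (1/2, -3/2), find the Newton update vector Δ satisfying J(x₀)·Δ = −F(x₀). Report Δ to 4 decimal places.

At (1/2, -3/2): F = (-1.141474, 1.3750).
Jacobian J = [[-4·x·y - 4·y^2 - 5·y, -2·x^2 - 8·x·y - 5·x + 2·sin(y)], [-6·x·y - y + 2, -3·x^2 - x - 1]].
At the point, J = [[1.5000, 1.005010], [8.0000, -2.2500]] (det J = -11.415080).
Solving J·Δ = −F gives Δ = (0.1039, 0.9807).

(0.1039, 0.9807)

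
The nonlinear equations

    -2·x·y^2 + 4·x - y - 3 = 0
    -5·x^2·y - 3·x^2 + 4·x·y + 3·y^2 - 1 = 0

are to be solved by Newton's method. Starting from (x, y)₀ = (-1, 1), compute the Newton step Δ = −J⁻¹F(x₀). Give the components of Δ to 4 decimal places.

(0.7273, 1.5152)

At (-1, 1): F = (-6.0000, -10.0000).
Jacobian J = [[-2·y^2 + 4, -4·x·y - 1], [-10·x·y - 6·x + 4·y, -5·x^2 + 4·x + 6·y]].
At the point, J = [[2.0000, 3.0000], [20.0000, -3.0000]] (det J = -66.0000).
Solving J·Δ = −F gives Δ = (0.7273, 1.5152).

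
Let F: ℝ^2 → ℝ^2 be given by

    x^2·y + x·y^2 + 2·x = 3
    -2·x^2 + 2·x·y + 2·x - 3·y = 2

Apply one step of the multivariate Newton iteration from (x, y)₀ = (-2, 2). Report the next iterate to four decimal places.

At (-2, 2): F = (-7.0000, -28.0000).
Jacobian J = [[2·x·y + y^2 + 2, x^2 + 2·x·y], [-4·x + 2·y + 2, 2·x - 3]].
At the point, J = [[-2.0000, -4.0000], [14.0000, -7.0000]] (det J = 70.0000).
Solving J·Δ = −F gives Δ = (0.9000, -2.2000).
Then the next iterate is (x, y)₁ = (-1.1000, -0.2000).

(-1.1000, -0.2000)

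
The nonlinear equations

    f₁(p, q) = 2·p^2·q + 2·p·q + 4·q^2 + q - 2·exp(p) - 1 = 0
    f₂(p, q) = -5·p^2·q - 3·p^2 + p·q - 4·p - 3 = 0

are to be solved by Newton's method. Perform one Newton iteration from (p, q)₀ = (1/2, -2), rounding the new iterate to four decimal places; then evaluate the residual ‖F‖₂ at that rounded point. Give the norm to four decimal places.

191.0516

At (1/2, -2): F = (6.702557, -4.2500).
Jacobian J = [[4·p·q + 2·q - 2·exp(p), 2·p^2 + 2·p + 8·q + 1], [-10·p·q - 6·p + q - 4, -5·p^2 + p]].
At the point, J = [[-11.297443, -13.5000], [1.0000, -0.7500]] (det J = 21.973082).
Solving J·Δ = −F gives Δ = (2.8399, -1.8801).
Then the next iterate is (p, q)₁ = (3.3399, -3.8801).
Re-evaluating at (3.3399, -3.8801): F = (-113.574801, 153.627716), so ‖F‖₂ = 191.0516.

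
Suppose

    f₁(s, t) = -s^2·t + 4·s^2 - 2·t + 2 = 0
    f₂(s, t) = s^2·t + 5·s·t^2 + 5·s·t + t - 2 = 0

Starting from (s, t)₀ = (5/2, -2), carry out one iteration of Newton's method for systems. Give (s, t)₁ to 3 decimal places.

(1.127, -1.719)

At (5/2, -2): F = (43.500, 8.500).
Jacobian J = [[-2·s·t + 8·s, -s^2 - 2], [2·s·t + 5·t^2 + 5·t, s^2 + 10·s·t + 5·s + 1]].
At the point, J = [[30.000, -8.250], [0.000, -30.250]] (det J = -907.500).
Solving J·Δ = −F gives Δ = (-1.373, 0.281).
Then the next iterate is (s, t)₁ = (1.127, -1.719).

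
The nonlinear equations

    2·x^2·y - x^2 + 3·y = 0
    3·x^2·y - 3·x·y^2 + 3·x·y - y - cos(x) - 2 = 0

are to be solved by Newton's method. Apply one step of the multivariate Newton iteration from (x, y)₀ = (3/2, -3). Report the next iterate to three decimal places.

(0.327, -2.984)

At (3/2, -3): F = (-24.750, -73.32074).
Jacobian J = [[4·x·y - 2·x, 2·x^2 + 3], [6·x·y - 3·y^2 + 3·y + sin(x), 3·x^2 - 6·x·y + 3·x - 1]].
At the point, J = [[-21.000, 7.500], [-62.00251, 37.250]] (det J = -317.23121).
Solving J·Δ = −F gives Δ = (-1.173, 0.016).
Then the next iterate is (x, y)₁ = (0.327, -2.984).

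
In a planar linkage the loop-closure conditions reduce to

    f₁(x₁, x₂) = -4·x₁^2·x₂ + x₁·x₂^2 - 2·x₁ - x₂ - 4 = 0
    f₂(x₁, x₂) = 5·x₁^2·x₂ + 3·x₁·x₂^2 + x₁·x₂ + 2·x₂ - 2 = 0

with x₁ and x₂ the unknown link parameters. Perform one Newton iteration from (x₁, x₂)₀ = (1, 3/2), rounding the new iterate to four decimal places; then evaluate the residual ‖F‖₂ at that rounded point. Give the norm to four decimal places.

At (1, 3/2): F = (-11.2500, 16.7500).
Jacobian J = [[-8·x₁·x₂ + x₂^2 - 2, -4·x₁^2 + 2·x₁·x₂ - 1], [10·x₁·x₂ + 3·x₂^2 + x₂, 5·x₁^2 + 6·x₁·x₂ + x₁ + 2]].
At the point, J = [[-11.7500, -2.0000], [23.2500, 17.0000]] (det J = -153.2500).
Solving J·Δ = −F gives Δ = (-1.0294, 0.4225).
Then the next iterate is (x₁, x₂)₁ = (-0.0294, 1.9225).
Re-evaluating at (-0.0294, 1.9225): F = (-5.979010, 1.470799), so ‖F‖₂ = 6.1573.

6.1573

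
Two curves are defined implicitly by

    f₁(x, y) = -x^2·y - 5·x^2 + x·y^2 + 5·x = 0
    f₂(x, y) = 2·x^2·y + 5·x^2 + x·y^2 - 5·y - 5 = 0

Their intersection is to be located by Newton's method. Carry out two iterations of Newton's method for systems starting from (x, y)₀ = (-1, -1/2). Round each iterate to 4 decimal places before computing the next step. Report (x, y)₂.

(-0.2391, -0.6221)

At (-1, -1/2): F = (-9.7500, 1.2500).
Jacobian J = [[-2·x·y - 10·x + y^2 + 5, -x^2 + 2·x·y], [4·x·y + 10·x + y^2, 2·x^2 + 2·x·y - 5]].
At the point, J = [[14.2500, 0.0000], [-7.7500, -2.0000]] (det J = -28.5000).
Solving J·Δ = −F gives Δ = (0.6842, -2.0263).
Then the next iterate is (x, y)₁ = (-0.3158, -2.5263).
Round to (-0.3158, -2.5263) and repeat: F = (-3.841197, 5.610758), J = [[12.944581, 1.495881], [6.415414, -3.204930]].
Δ = (0.0767, 1.9042), so (x, y)₂ = (-0.2391, -0.6221).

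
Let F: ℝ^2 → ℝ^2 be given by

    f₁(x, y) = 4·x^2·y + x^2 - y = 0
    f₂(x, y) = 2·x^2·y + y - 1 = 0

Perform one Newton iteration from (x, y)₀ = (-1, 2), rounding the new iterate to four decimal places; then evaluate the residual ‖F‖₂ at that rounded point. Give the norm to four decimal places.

At (-1, 2): F = (7.0000, 5.0000).
Jacobian J = [[8·x·y + 2·x, 4·x^2 - 1], [4·x·y, 2·x^2 + 1]].
At the point, J = [[-18.0000, 3.0000], [-8.0000, 3.0000]] (det J = -30.0000).
Solving J·Δ = −F gives Δ = (0.2000, -1.1333).
Then the next iterate is (x, y)₁ = (-0.8000, 0.8667).
Re-evaluating at (-0.8000, 0.8667): F = (1.992052, 0.976076), so ‖F‖₂ = 2.2183.

2.2183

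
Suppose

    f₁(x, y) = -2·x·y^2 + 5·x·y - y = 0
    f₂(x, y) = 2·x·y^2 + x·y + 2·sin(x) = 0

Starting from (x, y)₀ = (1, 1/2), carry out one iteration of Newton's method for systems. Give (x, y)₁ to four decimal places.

At (1, 1/2): F = (1.5000, 2.682942).
Jacobian J = [[-2·y^2 + 5·y, -4·x·y + 5·x - 1], [2·y^2 + y + 2·cos(x), 4·x·y + x]].
At the point, J = [[2.0000, 2.0000], [2.080605, 3.0000]] (det J = 1.838791).
Solving J·Δ = −F gives Δ = (0.4709, -1.2209).
Then the next iterate is (x, y)₁ = (1.4709, -0.7209).

(1.4709, -0.7209)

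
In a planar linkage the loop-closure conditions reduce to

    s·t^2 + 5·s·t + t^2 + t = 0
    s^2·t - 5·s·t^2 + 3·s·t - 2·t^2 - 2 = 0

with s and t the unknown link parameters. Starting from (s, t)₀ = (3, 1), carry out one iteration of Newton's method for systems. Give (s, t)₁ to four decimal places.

At (3, 1): F = (20.0000, -1.0000).
Jacobian J = [[t^2 + 5·t, 2·s·t + 5·s + 2·t + 1], [2·s·t - 5·t^2 + 3·t, s^2 - 10·s·t + 3·s - 4·t]].
At the point, J = [[6.0000, 24.0000], [4.0000, -16.0000]] (det J = -192.0000).
Solving J·Δ = −F gives Δ = (-1.5417, -0.4479).
Then the next iterate is (s, t)₁ = (1.4583, 0.5521).

(1.4583, 0.5521)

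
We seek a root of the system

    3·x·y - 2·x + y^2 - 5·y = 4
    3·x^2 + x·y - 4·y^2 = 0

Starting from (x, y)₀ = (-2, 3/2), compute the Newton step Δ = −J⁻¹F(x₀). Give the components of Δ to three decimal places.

At (-2, 3/2): F = (-14.250, 0.000).
Jacobian J = [[3·y - 2, 3·x + 2·y - 5], [6·x + y, x - 8·y]].
At the point, J = [[2.500, -8.000], [-10.500, -14.000]] (det J = -119.000).
Solving J·Δ = −F gives Δ = (1.676, -1.257).

(1.676, -1.257)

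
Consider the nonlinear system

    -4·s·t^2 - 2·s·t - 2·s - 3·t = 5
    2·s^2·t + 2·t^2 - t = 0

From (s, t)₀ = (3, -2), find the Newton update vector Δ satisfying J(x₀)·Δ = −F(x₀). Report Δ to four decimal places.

At (3, -2): F = (-41.0000, -26.0000).
Jacobian J = [[-4·t^2 - 2·t - 2, -8·s·t - 2·s - 3], [4·s·t, 2·s^2 + 4·t - 1]].
At the point, J = [[-14.0000, 39.0000], [-24.0000, 9.0000]] (det J = 810.0000).
Solving J·Δ = −F gives Δ = (-0.7963, 0.7654).

(-0.7963, 0.7654)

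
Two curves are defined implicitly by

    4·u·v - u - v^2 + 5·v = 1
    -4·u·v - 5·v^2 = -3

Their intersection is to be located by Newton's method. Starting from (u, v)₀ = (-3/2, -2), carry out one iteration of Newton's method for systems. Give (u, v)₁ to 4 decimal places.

At (-3/2, -2): F = (-1.5000, -29.0000).
Jacobian J = [[4·v - 1, 4·u - 2·v + 5], [-4·v, -4·u - 10·v]].
At the point, J = [[-9.0000, 3.0000], [8.0000, 26.0000]] (det J = -258.0000).
Solving J·Δ = −F gives Δ = (0.1860, 1.0581).
Then the next iterate is (u, v)₁ = (-1.3140, -0.9419).

(-1.3140, -0.9419)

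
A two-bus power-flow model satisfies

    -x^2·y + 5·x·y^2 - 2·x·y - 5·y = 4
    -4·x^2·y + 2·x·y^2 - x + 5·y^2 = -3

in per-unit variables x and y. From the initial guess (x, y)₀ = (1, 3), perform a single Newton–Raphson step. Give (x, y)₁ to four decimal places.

At (1, 3): F = (17.0000, 53.0000).
Jacobian J = [[-2·x·y + 5·y^2 - 2·y, -x^2 + 10·x·y - 2·x - 5], [-8·x·y + 2·y^2 - 1, -4·x^2 + 4·x·y + 10·y]].
At the point, J = [[33.0000, 22.0000], [-7.0000, 38.0000]] (det J = 1408.0000).
Solving J·Δ = −F gives Δ = (0.3693, -1.3267).
Then the next iterate is (x, y)₁ = (1.3693, 1.6733).

(1.3693, 1.6733)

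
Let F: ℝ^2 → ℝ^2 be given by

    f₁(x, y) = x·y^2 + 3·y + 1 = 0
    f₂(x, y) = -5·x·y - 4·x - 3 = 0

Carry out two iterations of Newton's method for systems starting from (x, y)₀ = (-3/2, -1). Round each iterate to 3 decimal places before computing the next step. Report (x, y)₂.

At (-3/2, -1): F = (-3.500, -4.500).
Jacobian J = [[y^2, 2·x·y + 3], [-5·y - 4, -5·x]].
At the point, J = [[1.000, 6.000], [1.000, 7.500]] (det J = 1.500).
Solving J·Δ = −F gives Δ = (-0.500, 0.667).
Then the next iterate is (x, y)₁ = (-2.000, -0.333).
Round to (-2.000, -0.333) and repeat: F = (-0.22078, 1.670), J = [[0.11089, 4.332], [-2.335, 10.000]].
Δ = (0.841, 0.029), so (x, y)₂ = (-1.159, -0.304).

(-1.159, -0.304)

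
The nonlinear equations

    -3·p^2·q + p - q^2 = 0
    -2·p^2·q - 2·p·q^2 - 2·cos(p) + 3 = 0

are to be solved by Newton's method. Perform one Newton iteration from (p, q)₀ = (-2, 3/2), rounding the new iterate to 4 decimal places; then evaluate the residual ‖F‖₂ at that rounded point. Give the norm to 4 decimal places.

6.3341

At (-2, 3/2): F = (-22.2500, 0.832294).
Jacobian J = [[-6·p·q + 1, -3·p^2 - 2·q], [-4·p·q - 2·q^2 + 2·sin(p), -2·p^2 - 4·p·q]].
At the point, J = [[19.0000, -15.0000], [5.681405, 4.0000]] (det J = 161.221077).
Solving J·Δ = −F gives Δ = (0.4746, -0.8822).
Then the next iterate is (p, q)₁ = (-1.5254, 0.6178).
Re-evaluating at (-1.5254, 0.6178): F = (-6.219652, 1.198608), so ‖F‖₂ = 6.3341.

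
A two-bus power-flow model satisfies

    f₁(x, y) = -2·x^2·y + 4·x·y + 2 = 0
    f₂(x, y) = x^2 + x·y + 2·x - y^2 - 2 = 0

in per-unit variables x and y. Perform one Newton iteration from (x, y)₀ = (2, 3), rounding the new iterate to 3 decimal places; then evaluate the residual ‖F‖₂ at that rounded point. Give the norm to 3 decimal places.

1.438

At (2, 3): F = (2.000, 3.000).
Jacobian J = [[-4·x·y + 4·y, -2·x^2 + 4·x], [2·x + y + 2, x - 2·y]].
At the point, J = [[-12.000, 0.000], [9.000, -4.000]] (det J = 48.000).
Solving J·Δ = −F gives Δ = (0.167, 1.125).
Then the next iterate is (x, y)₁ = (2.167, 4.125).
Re-evaluating at (2.167, 4.125): F = (-0.98558, -1.04686), so ‖F‖₂ = 1.438.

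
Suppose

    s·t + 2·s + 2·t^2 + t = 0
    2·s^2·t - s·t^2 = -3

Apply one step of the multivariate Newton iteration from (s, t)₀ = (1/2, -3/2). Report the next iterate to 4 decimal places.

(1.0110, -0.7210)

At (1/2, -3/2): F = (3.2500, 1.1250).
Jacobian J = [[t + 2, s + 4·t + 1], [4·s·t - t^2, 2·s^2 - 2·s·t]].
At the point, J = [[0.5000, -4.5000], [-5.2500, 2.0000]] (det J = -22.6250).
Solving J·Δ = −F gives Δ = (0.5110, 0.7790).
Then the next iterate is (s, t)₁ = (1.0110, -0.7210).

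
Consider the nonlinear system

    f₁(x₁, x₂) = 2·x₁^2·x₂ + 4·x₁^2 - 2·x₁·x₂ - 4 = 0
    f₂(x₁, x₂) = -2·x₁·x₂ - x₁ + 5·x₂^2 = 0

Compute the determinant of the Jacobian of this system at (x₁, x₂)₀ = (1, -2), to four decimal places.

-88.0000

J = [[4·x₁·x₂ + 8·x₁ - 2·x₂, 2·x₁^2 - 2·x₁], [-2·x₂ - 1, -2·x₁ + 10·x₂]].
At the point, J = [[4.0000, 0.0000], [3.0000, -22.0000]].
det J = -88.0000.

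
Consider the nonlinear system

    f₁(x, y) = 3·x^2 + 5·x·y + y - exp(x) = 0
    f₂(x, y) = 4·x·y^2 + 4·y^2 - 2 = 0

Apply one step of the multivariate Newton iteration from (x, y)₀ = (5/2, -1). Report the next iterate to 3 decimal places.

(-2.016, -1.217)

At (5/2, -1): F = (-6.93249, 12.000).
Jacobian J = [[6·x + 5·y - exp(x), 5·x + 1], [4·y^2, 8·x·y + 8·y]].
At the point, J = [[-2.18249, 13.500], [4.000, -28.000]] (det J = 7.10983).
Solving J·Δ = −F gives Δ = (-4.516, -0.217).
Then the next iterate is (x, y)₁ = (-2.016, -1.217).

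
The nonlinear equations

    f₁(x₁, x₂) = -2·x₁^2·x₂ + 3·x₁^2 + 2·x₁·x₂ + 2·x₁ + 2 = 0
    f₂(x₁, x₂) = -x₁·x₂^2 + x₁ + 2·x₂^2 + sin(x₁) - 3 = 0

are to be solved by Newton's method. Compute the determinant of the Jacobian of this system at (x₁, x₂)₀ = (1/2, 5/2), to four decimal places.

J = [[-4·x₁·x₂ + 6·x₁ + 2·x₂ + 2, -2·x₁^2 + 2·x₁], [-x₂^2 + cos(x₁) + 1, -2·x₁·x₂ + 4·x₂]].
At the point, J = [[5.0000, 0.5000], [-4.372417, 7.5000]].
det J = 39.6862.

39.6862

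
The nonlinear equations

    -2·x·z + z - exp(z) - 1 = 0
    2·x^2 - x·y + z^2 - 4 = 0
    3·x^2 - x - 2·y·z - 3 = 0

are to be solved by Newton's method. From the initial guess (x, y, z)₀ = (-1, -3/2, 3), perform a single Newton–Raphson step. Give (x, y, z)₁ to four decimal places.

(-0.5682, -0.7666, 2.1410)

At (-1, -3/2, 3): F = (-12.085537, 5.5000, 10.0000).
Jacobian J = [[-2·z, 0, -2·x - exp(z) + 1], [4·x - y, -x, 2·z], [6·x - 1, -2·z, -2·y]].
At the point, J = [[-6.0000, 0.0000, -17.085537], [-2.5000, 1.0000, 6.0000], [-7.0000, -6.0000, 3.0000]] (det J = -609.881812).
Solving J·Δ = −F gives Δ = (0.4318, 0.7334, -0.8590).
Then the next iterate is (x, y, z)₁ = (-0.5682, -0.7666, 2.1410).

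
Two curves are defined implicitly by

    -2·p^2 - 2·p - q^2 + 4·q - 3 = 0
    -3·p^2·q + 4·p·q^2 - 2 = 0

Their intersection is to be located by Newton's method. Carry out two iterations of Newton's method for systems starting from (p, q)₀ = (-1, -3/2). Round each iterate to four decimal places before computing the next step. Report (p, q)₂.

(-0.0661, -1.2758)

At (-1, -3/2): F = (-11.2500, -6.5000).
Jacobian J = [[-4·p - 2, -2·q + 4], [-6·p·q + 4·q^2, -3·p^2 + 8·p·q]].
At the point, J = [[2.0000, 7.0000], [0.0000, 9.0000]] (det J = 18.0000).
Solving J·Δ = −F gives Δ = (3.0972, 0.7222).
Then the next iterate is (p, q)₁ = (2.0972, -0.7778).
Round to (2.0972, -0.7778) and repeat: F = (-19.707069, 13.337868), J = [[-10.3888, 5.5556], [12.207104, -26.244361]].
Δ = (-2.1633, -0.4980), so (p, q)₂ = (-0.0661, -1.2758).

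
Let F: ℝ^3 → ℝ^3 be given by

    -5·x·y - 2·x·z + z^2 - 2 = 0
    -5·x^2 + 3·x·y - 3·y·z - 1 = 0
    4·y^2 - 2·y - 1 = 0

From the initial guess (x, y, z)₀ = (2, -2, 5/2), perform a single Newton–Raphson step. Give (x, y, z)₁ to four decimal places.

(1.2545, -0.9444, 2.5332)

At (2, -2, 5/2): F = (14.2500, -18.0000, 19.0000).
Jacobian J = [[-5·y - 2·z, -5·x, -2·x + 2·z], [-10·x + 3·y, 3·x - 3·z, -3·y], [0, 8·y - 2, 0]].
At the point, J = [[5.0000, -10.0000, 1.0000], [-26.0000, -1.5000, 6.0000], [0.0000, -18.0000, 0.0000]] (det J = 1008.0000).
Solving J·Δ = −F gives Δ = (-0.7455, 1.0556, 0.0332).
Then the next iterate is (x, y, z)₁ = (1.2545, -0.9444, 2.5332).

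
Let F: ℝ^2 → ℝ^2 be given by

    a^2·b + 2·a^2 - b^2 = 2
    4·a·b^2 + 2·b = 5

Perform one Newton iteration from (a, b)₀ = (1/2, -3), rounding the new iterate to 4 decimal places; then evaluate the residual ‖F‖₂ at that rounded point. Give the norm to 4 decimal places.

4.0460

At (1/2, -3): F = (-11.2500, 7.0000).
Jacobian J = [[2·a·b + 4·a, a^2 - 2·b], [4·b^2, 8·a·b + 2]].
At the point, J = [[-1.0000, 6.2500], [36.0000, -10.0000]] (det J = -215.0000).
Solving J·Δ = −F gives Δ = (0.3198, 1.8512).
Then the next iterate is (a, b)₁ = (0.8198, -1.1488).
Re-evaluating at (0.8198, -1.1488): F = (-2.747674, -2.969904), so ‖F‖₂ = 4.0460.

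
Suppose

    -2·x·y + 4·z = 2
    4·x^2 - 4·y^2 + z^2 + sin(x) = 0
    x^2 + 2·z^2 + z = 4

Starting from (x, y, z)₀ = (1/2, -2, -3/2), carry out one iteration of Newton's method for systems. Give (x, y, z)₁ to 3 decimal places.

(1.948, -1.648, -1.360)

At (1/2, -2, -3/2): F = (-6.000, -12.27057, -0.750).
Jacobian J = [[-2·y, -2·x, 4], [8·x + cos(x), -8·y, 2·z], [2·x, 0, 4·z + 1]].
At the point, J = [[4.000, -1.000, 4.000], [4.87758, 16.000, -3.000], [1.000, 0.000, -5.000]] (det J = -405.38791).
Solving J·Δ = −F gives Δ = (1.448, 0.352, 0.140).
Then the next iterate is (x, y, z)₁ = (1.948, -1.648, -1.360).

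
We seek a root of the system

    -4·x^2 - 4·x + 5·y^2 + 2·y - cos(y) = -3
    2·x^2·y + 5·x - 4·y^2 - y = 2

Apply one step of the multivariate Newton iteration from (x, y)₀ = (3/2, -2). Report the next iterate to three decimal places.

(0.949, -1.300)

At (3/2, -2): F = (4.41615, -17.500).
Jacobian J = [[-8·x - 4, 10·y + sin(y) + 2], [4·x·y + 5, 2·x^2 - 8·y - 1]].
At the point, J = [[-16.000, -18.90930], [-7.000, 19.500]] (det J = -444.36508).
Solving J·Δ = −F gives Δ = (-0.551, 0.700).
Then the next iterate is (x, y)₁ = (0.949, -1.300).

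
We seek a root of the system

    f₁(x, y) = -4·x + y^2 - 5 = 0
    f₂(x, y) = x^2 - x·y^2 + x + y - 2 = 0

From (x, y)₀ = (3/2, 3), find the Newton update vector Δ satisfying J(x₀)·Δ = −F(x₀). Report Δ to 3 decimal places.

(-1.105, -0.403)

At (3/2, 3): F = (-2.000, -8.750).
Jacobian J = [[-4, 2·y], [2·x - y^2 + 1, -2·x·y + 1]].
At the point, J = [[-4.000, 6.000], [-5.000, -8.000]] (det J = 62.000).
Solving J·Δ = −F gives Δ = (-1.105, -0.403).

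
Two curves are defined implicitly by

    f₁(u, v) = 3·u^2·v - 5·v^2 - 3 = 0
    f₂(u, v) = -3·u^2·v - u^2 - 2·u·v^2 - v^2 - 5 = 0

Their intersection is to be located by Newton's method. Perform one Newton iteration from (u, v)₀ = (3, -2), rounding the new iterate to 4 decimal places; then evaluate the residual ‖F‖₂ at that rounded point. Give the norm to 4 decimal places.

20.5631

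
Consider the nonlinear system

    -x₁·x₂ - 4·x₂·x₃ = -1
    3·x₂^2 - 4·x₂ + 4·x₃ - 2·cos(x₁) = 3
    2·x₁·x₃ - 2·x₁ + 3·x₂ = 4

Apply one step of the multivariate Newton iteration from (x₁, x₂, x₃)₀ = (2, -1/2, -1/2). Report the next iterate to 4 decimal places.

(-2.1009, -1.4678, 0.0252)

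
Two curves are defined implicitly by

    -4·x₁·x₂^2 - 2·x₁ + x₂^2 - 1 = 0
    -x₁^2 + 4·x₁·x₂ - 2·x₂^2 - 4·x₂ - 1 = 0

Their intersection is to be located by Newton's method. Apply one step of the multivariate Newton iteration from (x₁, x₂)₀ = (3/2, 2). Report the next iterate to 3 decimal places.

(1.505, 0.796)

At (3/2, 2): F = (-24.000, -7.250).
Jacobian J = [[-4·x₂^2 - 2, -8·x₁·x₂ + 2·x₂], [-2·x₁ + 4·x₂, 4·x₁ - 4·x₂ - 4]].
At the point, J = [[-18.000, -20.000], [5.000, -6.000]] (det J = 208.000).
Solving J·Δ = −F gives Δ = (0.005, -1.204).
Then the next iterate is (x₁, x₂)₁ = (1.505, 0.796).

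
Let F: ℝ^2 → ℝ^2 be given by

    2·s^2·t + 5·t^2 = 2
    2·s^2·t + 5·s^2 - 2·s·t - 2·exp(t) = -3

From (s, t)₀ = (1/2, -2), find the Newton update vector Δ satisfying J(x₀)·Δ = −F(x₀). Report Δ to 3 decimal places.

(-0.835, 1.043)

At (1/2, -2): F = (17.000, 4.97933).
Jacobian J = [[4·s·t, 2·s^2 + 10·t], [4·s·t + 10·s - 2·t, 2·s^2 - 2·s - 2·exp(t)]].
At the point, J = [[-4.000, -19.500], [5.000, -0.77067]] (det J = 100.58268).
Solving J·Δ = −F gives Δ = (-0.835, 1.043).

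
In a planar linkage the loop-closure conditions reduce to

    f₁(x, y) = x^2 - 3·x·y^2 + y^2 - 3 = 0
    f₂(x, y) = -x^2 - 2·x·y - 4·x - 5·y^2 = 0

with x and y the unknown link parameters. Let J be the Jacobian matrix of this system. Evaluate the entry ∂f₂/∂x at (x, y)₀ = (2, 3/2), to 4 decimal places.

∂f₂/∂x = -2·x - 2·y - 4.
At (2, 3/2) this is -11.0000.

-11.0000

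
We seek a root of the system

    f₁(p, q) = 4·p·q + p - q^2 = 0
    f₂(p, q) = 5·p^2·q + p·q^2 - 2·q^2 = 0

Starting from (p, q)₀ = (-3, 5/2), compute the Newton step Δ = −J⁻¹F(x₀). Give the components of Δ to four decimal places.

At (-3, 5/2): F = (-39.2500, 81.2500).
Jacobian J = [[4·q + 1, 4·p - 2·q], [10·p·q + q^2, 5·p^2 + 2·p·q - 4·q]].
At the point, J = [[11.0000, -17.0000], [-68.7500, 20.0000]] (det J = -948.7500).
Solving J·Δ = −F gives Δ = (0.6285, -1.9022).

(0.6285, -1.9022)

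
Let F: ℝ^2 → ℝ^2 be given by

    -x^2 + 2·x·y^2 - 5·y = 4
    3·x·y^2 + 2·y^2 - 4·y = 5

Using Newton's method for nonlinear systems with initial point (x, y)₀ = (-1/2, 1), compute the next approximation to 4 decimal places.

(1.8958, 0.5625)

At (-1/2, 1): F = (-10.2500, -8.5000).
Jacobian J = [[-2·x + 2·y^2, 4·x·y - 5], [3·y^2, 6·x·y + 4·y - 4]].
At the point, J = [[3.0000, -7.0000], [3.0000, -3.0000]] (det J = 12.0000).
Solving J·Δ = −F gives Δ = (2.3958, -0.4375).
Then the next iterate is (x, y)₁ = (1.8958, 0.5625).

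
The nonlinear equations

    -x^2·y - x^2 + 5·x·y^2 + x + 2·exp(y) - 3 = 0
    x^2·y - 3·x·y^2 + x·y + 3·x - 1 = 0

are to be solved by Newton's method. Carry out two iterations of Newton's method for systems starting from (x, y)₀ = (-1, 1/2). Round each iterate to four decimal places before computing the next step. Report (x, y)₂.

At (-1, 1/2): F = (-3.452557, -3.2500).
Jacobian J = [[-2·x·y - 2·x + 5·y^2 + 1, -x^2 + 10·x·y + 2·exp(y)], [2·x·y - 3·y^2 + y + 3, x^2 - 6·x·y + x]].
At the point, J = [[5.2500, -2.702557], [1.7500, 3.0000]] (det J = 20.479476).
Solving J·Δ = −F gives Δ = (0.9346, 0.5381).
Then the next iterate is (x, y)₁ = (-0.0654, 1.0381).
Round to (-0.0654, 1.0381) and repeat: F = (2.221184, -1.048216), J = [[6.654842, 4.964499], [0.669362, 0.346228]].
Δ = (5.8618, -8.3051), so (x, y)₂ = (5.7964, -7.2670).

(5.7964, -7.2670)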